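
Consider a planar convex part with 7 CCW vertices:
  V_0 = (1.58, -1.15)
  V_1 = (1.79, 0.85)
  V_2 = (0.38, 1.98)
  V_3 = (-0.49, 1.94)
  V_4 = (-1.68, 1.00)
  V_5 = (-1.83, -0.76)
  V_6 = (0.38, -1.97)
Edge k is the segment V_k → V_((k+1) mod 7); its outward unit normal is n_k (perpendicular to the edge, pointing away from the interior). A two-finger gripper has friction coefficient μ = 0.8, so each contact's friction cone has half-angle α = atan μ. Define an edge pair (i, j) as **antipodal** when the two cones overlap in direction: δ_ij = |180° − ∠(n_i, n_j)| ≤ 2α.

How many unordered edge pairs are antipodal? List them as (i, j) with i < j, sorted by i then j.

α = atan 0.8 = 38.66°;  2α = 77.32°
n_0 = (+0.9945, -0.1044)
n_1 = (+0.6254, +0.7803)
n_2 = (-0.0459, +0.9989)
n_3 = (-0.6199, +0.7847)
n_4 = (-0.9964, +0.0849)
n_5 = (-0.4802, -0.8771)
n_6 = (+0.5642, -0.8256)
  (0,1): δ = 122.72°  ·
  (0,2): δ = 81.37°  ·
  (0,3): δ = 45.70°  ✓
  (0,4): δ = 1.12°  ✓
  (0,5): δ = 67.29°  ✓
  (0,6): δ = 130.34°  ·
  (1,2): δ = 138.66°  ·
  (1,3): δ = 102.98°  ·
  (1,4): δ = 56.16°  ✓
  (1,5): δ = 10.01°  ✓
  (1,6): δ = 73.06°  ✓
  (2,3): δ = 144.33°  ·
  (2,4): δ = 97.50°  ·
  (2,5): δ = 31.33°  ✓
  (2,6): δ = 31.71°  ✓
  (3,4): δ = 133.18°  ·
  (3,5): δ = 67.01°  ✓
  (3,6): δ = 3.96°  ✓
  (4,5): δ = 113.83°  ·
  (4,6): δ = 50.78°  ✓
  (5,6): δ = 116.95°  ·
antipodal pairs: 11

count = 11; pairs: (0,3), (0,4), (0,5), (1,4), (1,5), (1,6), (2,5), (2,6), (3,5), (3,6), (4,6)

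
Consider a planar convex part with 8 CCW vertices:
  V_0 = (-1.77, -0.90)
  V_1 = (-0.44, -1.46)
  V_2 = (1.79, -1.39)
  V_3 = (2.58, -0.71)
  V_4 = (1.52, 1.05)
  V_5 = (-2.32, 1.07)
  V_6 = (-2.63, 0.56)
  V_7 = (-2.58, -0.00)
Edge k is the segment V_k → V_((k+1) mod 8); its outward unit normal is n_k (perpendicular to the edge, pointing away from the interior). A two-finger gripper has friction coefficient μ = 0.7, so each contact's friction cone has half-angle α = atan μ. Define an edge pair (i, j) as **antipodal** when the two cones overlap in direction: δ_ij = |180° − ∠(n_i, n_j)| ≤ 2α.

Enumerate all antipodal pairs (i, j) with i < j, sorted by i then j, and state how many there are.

count = 12; pairs: (0,3), (0,4), (1,3), (1,4), (1,5), (2,4), (2,5), (2,6), (3,5), (3,6), (3,7), (4,7)

α = atan 0.7 = 34.99°;  2α = 69.98°
n_0 = (-0.3881, -0.9216)
n_1 = (+0.0314, -0.9995)
n_2 = (+0.6524, -0.7579)
n_3 = (+0.8566, +0.5159)
n_4 = (+0.0052, +1.0000)
n_5 = (-0.8545, +0.5194)
n_6 = (-0.9960, -0.0889)
n_7 = (-0.7433, -0.6690)
  (0,1): δ = 155.37°  ·
  (0,2): δ = 116.45°  ·
  (0,3): δ = 36.11°  ✓
  (0,4): δ = 22.54°  ✓
  (0,5): δ = 81.54°  ·
  (0,6): δ = 117.94°  ·
  (0,7): δ = 154.82°  ·
  (1,2): δ = 141.08°  ·
  (1,3): δ = 60.74°  ✓
  (1,4): δ = 2.10°  ✓
  (1,5): δ = 56.91°  ✓
  (1,6): δ = 93.30°  ·
  (1,7): δ = 130.19°  ·
  (2,3): δ = 99.66°  ·
  (2,4): δ = 41.02°  ✓
  (2,5): δ = 17.99°  ✓
  (2,6): δ = 54.38°  ✓
  (2,7): δ = 91.27°  ·
  (3,4): δ = 121.36°  ·
  (3,5): δ = 62.35°  ✓
  (3,6): δ = 25.96°  ✓
  (3,7): δ = 10.93°  ✓
  (4,5): δ = 120.99°  ·
  (4,6): δ = 84.60°  ·
  (4,7): δ = 47.71°  ✓
  (5,6): δ = 143.60°  ·
  (5,7): δ = 106.72°  ·
  (6,7): δ = 143.11°  ·
antipodal pairs: 12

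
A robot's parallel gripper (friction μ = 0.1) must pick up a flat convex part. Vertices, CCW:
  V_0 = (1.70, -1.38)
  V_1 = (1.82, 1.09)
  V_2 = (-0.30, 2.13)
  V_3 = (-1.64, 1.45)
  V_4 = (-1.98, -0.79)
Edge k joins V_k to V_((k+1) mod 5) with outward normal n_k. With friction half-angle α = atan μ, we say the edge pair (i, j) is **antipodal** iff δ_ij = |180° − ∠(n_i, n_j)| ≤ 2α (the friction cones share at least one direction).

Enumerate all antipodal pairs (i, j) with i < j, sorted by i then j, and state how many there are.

count = 1; pairs: (0,3)

α = atan 0.1 = 5.71°;  2α = 11.42°
n_0 = (+0.9988, -0.0485)
n_1 = (+0.4404, +0.8978)
n_2 = (-0.4525, +0.8917)
n_3 = (-0.9887, +0.1501)
n_4 = (-0.1583, -0.9874)
  (0,1): δ = 113.35°  ·
  (0,2): δ = 60.31°  ·
  (0,3): δ = 5.85°  ✓
  (0,4): δ = 83.67°  ·
  (1,2): δ = 126.96°  ·
  (1,3): δ = 72.50°  ·
  (1,4): δ = 17.02°  ·
  (2,3): δ = 125.54°  ·
  (2,4): δ = 36.01°  ·
  (3,4): δ = 90.48°  ·
antipodal pairs: 1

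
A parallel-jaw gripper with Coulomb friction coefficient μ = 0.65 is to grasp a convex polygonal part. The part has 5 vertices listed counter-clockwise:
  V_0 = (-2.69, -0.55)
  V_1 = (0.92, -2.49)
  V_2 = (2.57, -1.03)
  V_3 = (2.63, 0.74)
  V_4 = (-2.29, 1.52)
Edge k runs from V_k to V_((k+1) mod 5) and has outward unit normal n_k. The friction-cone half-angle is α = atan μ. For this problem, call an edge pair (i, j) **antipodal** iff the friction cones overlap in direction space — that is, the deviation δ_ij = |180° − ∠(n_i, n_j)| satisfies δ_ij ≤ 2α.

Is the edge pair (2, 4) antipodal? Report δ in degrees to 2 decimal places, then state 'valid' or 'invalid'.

δ = 9.00°, valid

α = atan 0.65 = 33.02°;  2α = 66.05°
edge 2: e_2 = (+0.06, +1.77);  n_2 = (+0.9994, -0.0339)
edge 4: e_4 = (-0.40, -2.07);  n_4 = (-0.9818, +0.1897)
∠(n_2, n_4) = 171.00°
δ = |180° − 171.00°| = 9.00°
9.00° ≤ 2α = 66.05°  →  valid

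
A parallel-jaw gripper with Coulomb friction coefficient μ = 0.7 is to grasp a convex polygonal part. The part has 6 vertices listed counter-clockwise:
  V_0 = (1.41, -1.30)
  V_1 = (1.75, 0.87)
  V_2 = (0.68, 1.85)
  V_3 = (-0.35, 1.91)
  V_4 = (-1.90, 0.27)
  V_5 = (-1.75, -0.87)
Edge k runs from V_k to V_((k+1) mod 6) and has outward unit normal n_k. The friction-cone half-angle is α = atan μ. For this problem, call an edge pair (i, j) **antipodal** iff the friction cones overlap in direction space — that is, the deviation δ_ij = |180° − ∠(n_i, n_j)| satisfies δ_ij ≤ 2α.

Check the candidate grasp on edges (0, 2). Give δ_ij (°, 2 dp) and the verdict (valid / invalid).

α = atan 0.7 = 34.99°;  2α = 69.98°
edge 0: e_0 = (+0.34, +2.17);  n_0 = (+0.9879, -0.1548)
edge 2: e_2 = (-1.03, +0.06);  n_2 = (+0.0582, +0.9983)
∠(n_0, n_2) = 95.57°
δ = |180° − 95.57°| = 84.43°
84.43° > 2α = 69.98°  →  invalid

δ = 84.43°, invalid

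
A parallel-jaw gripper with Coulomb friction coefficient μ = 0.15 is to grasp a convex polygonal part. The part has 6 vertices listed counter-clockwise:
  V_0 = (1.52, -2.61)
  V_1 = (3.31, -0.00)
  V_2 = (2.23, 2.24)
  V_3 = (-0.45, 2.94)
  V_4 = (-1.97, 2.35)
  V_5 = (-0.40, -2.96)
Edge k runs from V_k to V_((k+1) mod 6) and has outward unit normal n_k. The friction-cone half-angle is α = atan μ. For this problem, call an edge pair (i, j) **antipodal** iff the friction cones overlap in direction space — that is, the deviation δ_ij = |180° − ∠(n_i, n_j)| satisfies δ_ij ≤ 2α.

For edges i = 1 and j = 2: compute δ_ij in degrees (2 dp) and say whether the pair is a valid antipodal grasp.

δ = 130.38°, invalid

α = atan 0.15 = 8.53°;  2α = 17.06°
edge 1: e_1 = (-1.08, +2.24);  n_1 = (+0.9008, +0.4343)
edge 2: e_2 = (-2.68, +0.70);  n_2 = (+0.2527, +0.9675)
∠(n_1, n_2) = 49.62°
δ = |180° − 49.62°| = 130.38°
130.38° > 2α = 17.06°  →  invalid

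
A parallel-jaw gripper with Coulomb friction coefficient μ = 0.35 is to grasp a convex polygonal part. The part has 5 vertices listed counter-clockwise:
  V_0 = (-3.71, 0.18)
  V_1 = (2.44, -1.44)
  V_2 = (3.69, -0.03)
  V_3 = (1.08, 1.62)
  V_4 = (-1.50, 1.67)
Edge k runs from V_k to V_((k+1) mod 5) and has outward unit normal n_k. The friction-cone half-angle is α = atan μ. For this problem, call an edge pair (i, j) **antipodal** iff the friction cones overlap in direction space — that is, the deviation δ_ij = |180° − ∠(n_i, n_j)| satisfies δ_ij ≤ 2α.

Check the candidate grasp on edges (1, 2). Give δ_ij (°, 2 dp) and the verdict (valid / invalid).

α = atan 0.35 = 19.29°;  2α = 38.58°
edge 1: e_1 = (+1.25, +1.41);  n_1 = (+0.7483, -0.6634)
edge 2: e_2 = (-2.61, +1.65);  n_2 = (+0.5344, +0.8453)
∠(n_1, n_2) = 99.26°
δ = |180° − 99.26°| = 80.74°
80.74° > 2α = 38.58°  →  invalid

δ = 80.74°, invalid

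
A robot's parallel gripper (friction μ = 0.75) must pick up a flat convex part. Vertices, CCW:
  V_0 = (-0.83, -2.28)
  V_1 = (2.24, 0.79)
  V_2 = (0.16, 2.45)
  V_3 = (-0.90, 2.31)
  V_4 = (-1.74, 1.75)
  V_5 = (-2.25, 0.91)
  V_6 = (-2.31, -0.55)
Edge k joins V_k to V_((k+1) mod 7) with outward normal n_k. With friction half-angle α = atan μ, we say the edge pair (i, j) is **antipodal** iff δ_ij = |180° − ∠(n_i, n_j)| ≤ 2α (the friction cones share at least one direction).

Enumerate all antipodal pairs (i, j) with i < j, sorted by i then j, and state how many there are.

count = 7; pairs: (0,2), (0,3), (0,4), (0,5), (1,5), (1,6), (2,6)

α = atan 0.75 = 36.87°;  2α = 73.74°
n_0 = (+0.7071, -0.7071)
n_1 = (+0.6238, +0.7816)
n_2 = (-0.1309, +0.9914)
n_3 = (-0.5547, +0.8321)
n_4 = (-0.8548, +0.5190)
n_5 = (-0.9992, +0.0411)
n_6 = (-0.7599, -0.6501)
  (0,1): δ = 83.59°  ·
  (0,2): δ = 37.48°  ✓
  (0,3): δ = 11.31°  ✓
  (0,4): δ = 13.74°  ✓
  (0,5): δ = 42.65°  ✓
  (0,6): δ = 85.55°  ·
  (1,2): δ = 133.88°  ·
  (1,3): δ = 107.72°  ·
  (1,4): δ = 82.67°  ·
  (1,5): δ = 53.76°  ✓
  (1,6): δ = 10.86°  ✓
  (2,3): δ = 153.83°  ·
  (2,4): δ = 128.79°  ·
  (2,5): δ = 99.88°  ·
  (2,6): δ = 56.98°  ✓
  (3,4): δ = 154.95°  ·
  (3,5): δ = 126.04°  ·
  (3,6): δ = 83.14°  ·
  (4,5): δ = 151.09°  ·
  (4,6): δ = 108.19°  ·
  (5,6): δ = 137.10°  ·
antipodal pairs: 7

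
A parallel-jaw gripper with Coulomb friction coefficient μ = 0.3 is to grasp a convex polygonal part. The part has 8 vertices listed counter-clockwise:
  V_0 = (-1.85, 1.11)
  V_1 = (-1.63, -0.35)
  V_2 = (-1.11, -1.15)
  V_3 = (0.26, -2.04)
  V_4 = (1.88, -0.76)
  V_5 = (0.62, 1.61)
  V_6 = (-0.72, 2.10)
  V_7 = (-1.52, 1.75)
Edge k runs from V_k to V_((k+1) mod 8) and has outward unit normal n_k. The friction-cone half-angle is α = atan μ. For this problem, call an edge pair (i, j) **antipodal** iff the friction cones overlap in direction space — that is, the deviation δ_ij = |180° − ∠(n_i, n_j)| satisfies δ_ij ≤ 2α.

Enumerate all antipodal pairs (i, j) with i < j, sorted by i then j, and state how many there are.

α = atan 0.3 = 16.70°;  2α = 33.40°
n_0 = (-0.9888, -0.1490)
n_1 = (-0.8384, -0.5450)
n_2 = (-0.5448, -0.8386)
n_3 = (+0.6200, -0.7846)
n_4 = (+0.8830, +0.4694)
n_5 = (+0.3434, +0.9392)
n_6 = (-0.4008, +0.9162)
n_7 = (-0.8888, +0.4583)
  (0,1): δ = 155.55°  ·
  (0,2): δ = 131.58°  ·
  (0,3): δ = 60.26°  ·
  (0,4): δ = 19.43°  ✓
  (0,5): δ = 61.34°  ·
  (0,6): δ = 105.06°  ·
  (0,7): δ = 144.15°  ·
  (1,2): δ = 156.03°  ·
  (1,3): δ = 84.71°  ·
  (1,4): δ = 5.03°  ✓
  (1,5): δ = 36.89°  ·
  (1,6): δ = 80.61°  ·
  (1,7): δ = 119.70°  ·
  (2,3): δ = 108.68°  ·
  (2,4): δ = 28.99°  ✓
  (2,5): δ = 12.92°  ✓
  (2,6): δ = 56.64°  ·
  (2,7): δ = 95.73°  ·
  (3,4): δ = 100.32°  ·
  (3,5): δ = 58.40°  ·
  (3,6): δ = 14.68°  ✓
  (3,7): δ = 24.41°  ✓
  (4,5): δ = 138.08°  ·
  (4,6): δ = 94.37°  ·
  (4,7): δ = 55.27°  ·
  (5,6): δ = 136.28°  ·
  (5,7): δ = 97.19°  ·
  (6,7): δ = 140.91°  ·
antipodal pairs: 6

count = 6; pairs: (0,4), (1,4), (2,4), (2,5), (3,6), (3,7)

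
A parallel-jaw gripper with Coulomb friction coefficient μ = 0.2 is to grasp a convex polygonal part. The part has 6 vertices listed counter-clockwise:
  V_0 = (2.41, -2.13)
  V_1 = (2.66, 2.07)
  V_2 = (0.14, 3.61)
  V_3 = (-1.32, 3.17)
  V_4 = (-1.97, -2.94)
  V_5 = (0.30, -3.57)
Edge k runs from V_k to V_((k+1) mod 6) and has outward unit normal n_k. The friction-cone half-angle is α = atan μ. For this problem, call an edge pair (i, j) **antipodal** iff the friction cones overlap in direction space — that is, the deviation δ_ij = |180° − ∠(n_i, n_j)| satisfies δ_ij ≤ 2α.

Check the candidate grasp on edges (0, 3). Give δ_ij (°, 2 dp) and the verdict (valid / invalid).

α = atan 0.2 = 11.31°;  2α = 22.62°
edge 0: e_0 = (+0.25, +4.20);  n_0 = (+0.9982, -0.0594)
edge 3: e_3 = (-0.65, -6.11);  n_3 = (-0.9944, +0.1058)
∠(n_0, n_3) = 177.33°
δ = |180° − 177.33°| = 2.67°
2.67° ≤ 2α = 22.62°  →  valid

δ = 2.67°, valid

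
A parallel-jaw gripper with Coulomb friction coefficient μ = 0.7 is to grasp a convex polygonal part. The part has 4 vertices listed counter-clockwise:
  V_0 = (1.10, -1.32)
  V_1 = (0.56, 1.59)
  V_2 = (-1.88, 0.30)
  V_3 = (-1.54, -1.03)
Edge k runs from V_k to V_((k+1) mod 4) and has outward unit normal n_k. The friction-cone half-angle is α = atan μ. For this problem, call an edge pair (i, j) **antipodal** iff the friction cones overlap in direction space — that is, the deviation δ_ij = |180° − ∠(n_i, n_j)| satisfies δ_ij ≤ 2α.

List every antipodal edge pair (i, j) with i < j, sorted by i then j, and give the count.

count = 2; pairs: (0,2), (1,3)

α = atan 0.7 = 34.99°;  2α = 69.98°
n_0 = (+0.9832, +0.1825)
n_1 = (-0.4674, +0.8841)
n_2 = (-0.9688, -0.2477)
n_3 = (-0.1092, -0.9940)
  (0,1): δ = 72.65°  ·
  (0,2): δ = 3.83°  ✓
  (0,3): δ = 73.22°  ·
  (1,2): δ = 103.52°  ·
  (1,3): δ = 34.13°  ✓
  (2,3): δ = 110.61°  ·
antipodal pairs: 2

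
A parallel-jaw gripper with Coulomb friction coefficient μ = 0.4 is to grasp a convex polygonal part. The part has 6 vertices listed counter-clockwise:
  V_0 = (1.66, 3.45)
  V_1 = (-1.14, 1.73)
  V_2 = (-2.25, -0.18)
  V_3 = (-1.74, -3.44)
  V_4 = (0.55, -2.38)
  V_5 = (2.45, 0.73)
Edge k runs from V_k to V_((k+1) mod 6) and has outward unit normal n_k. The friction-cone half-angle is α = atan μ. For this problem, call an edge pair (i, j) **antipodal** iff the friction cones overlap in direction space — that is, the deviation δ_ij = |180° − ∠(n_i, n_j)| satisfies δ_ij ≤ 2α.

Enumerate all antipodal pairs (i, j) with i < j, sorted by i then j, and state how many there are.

count = 6; pairs: (0,3), (0,4), (1,3), (1,4), (2,4), (2,5)

α = atan 0.4 = 21.80°;  2α = 43.60°
n_0 = (-0.5234, +0.8521)
n_1 = (-0.8646, +0.5025)
n_2 = (-0.9880, -0.1546)
n_3 = (+0.4201, -0.9075)
n_4 = (+0.8533, -0.5213)
n_5 = (+0.9603, +0.2789)
  (0,1): δ = 151.72°  ·
  (0,2): δ = 112.67°  ·
  (0,3): δ = 6.72°  ✓
  (0,4): δ = 27.02°  ✓
  (0,5): δ = 74.63°  ·
  (1,2): δ = 140.95°  ·
  (1,3): δ = 35.00°  ✓
  (1,4): δ = 1.26°  ✓
  (1,5): δ = 46.36°  ·
  (2,3): δ = 74.05°  ·
  (2,4): δ = 40.31°  ✓
  (2,5): δ = 7.30°  ✓
  (3,4): δ = 146.26°  ·
  (3,5): δ = 98.64°  ·
  (4,5): δ = 132.38°  ·
antipodal pairs: 6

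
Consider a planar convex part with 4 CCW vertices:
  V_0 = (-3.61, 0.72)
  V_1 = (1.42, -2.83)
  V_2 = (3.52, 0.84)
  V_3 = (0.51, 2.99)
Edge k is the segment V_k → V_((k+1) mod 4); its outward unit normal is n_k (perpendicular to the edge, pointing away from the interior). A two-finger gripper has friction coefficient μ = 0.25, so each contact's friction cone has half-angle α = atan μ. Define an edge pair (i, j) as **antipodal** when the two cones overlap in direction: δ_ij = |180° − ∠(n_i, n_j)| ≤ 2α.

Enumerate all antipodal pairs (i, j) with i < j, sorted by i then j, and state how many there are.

α = atan 0.25 = 14.04°;  2α = 28.07°
n_0 = (-0.5766, -0.8170)
n_1 = (+0.8680, -0.4966)
n_2 = (+0.5812, +0.8137)
n_3 = (-0.4826, +0.8759)
  (0,1): δ = 84.57°  ·
  (0,2): δ = 0.32°  ✓
  (0,3): δ = 64.07°  ·
  (1,2): δ = 95.76°  ·
  (1,3): δ = 31.37°  ·
  (2,3): δ = 115.61°  ·
antipodal pairs: 1

count = 1; pairs: (0,2)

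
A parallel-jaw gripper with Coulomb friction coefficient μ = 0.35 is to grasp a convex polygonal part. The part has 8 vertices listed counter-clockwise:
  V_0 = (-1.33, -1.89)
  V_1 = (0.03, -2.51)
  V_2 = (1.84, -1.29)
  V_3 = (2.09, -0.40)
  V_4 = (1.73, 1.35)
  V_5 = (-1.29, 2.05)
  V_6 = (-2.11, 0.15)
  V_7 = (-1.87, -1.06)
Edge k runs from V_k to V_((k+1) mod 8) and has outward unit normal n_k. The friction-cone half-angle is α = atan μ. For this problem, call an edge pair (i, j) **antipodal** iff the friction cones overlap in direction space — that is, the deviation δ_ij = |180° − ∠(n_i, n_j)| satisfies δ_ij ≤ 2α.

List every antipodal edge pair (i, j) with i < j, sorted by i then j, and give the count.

α = atan 0.35 = 19.29°;  2α = 38.58°
n_0 = (-0.4148, -0.9099)
n_1 = (+0.5589, -0.8292)
n_2 = (+0.9627, -0.2704)
n_3 = (+0.9795, +0.2015)
n_4 = (+0.2258, +0.9742)
n_5 = (-0.9181, +0.3963)
n_6 = (-0.9809, -0.1946)
n_7 = (-0.8382, -0.5453)
  (0,1): δ = 121.51°  ·
  (0,2): δ = 81.18°  ·
  (0,3): δ = 53.87°  ·
  (0,4): δ = 11.46°  ✓
  (0,5): δ = 91.16°  ·
  (0,6): δ = 125.73°  ·
  (0,7): δ = 147.56°  ·
  (1,2): δ = 139.67°  ·
  (1,3): δ = 112.36°  ·
  (1,4): δ = 47.03°  ·
  (1,5): δ = 32.67°  ✓
  (1,6): δ = 67.24°  ·
  (1,7): δ = 89.07°  ·
  (2,3): δ = 152.69°  ·
  (2,4): δ = 87.36°  ·
  (2,5): δ = 7.65°  ✓
  (2,6): δ = 26.91°  ✓
  (2,7): δ = 48.74°  ·
  (3,4): δ = 114.67°  ·
  (3,5): δ = 34.97°  ✓
  (3,6): δ = 0.41°  ✓
  (3,7): δ = 21.42°  ✓
  (4,5): δ = 100.29°  ·
  (4,6): δ = 65.73°  ·
  (4,7): δ = 43.90°  ·
  (5,6): δ = 145.44°  ·
  (5,7): δ = 123.61°  ·
  (6,7): δ = 158.17°  ·
antipodal pairs: 7

count = 7; pairs: (0,4), (1,5), (2,5), (2,6), (3,5), (3,6), (3,7)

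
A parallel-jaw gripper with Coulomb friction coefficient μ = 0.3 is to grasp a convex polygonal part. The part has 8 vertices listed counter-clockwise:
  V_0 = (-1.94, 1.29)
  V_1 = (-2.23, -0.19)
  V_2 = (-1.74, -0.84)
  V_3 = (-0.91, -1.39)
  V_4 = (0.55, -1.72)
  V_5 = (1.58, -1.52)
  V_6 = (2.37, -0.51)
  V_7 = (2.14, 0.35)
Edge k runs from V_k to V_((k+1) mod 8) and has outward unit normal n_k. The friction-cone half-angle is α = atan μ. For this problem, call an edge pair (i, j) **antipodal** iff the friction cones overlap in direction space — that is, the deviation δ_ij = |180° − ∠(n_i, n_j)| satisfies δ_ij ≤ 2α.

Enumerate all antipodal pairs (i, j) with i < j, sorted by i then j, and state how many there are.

α = atan 0.3 = 16.70°;  2α = 33.40°
n_0 = (-0.9813, +0.1923)
n_1 = (-0.7985, -0.6020)
n_2 = (-0.5524, -0.8336)
n_3 = (-0.2205, -0.9754)
n_4 = (+0.1906, -0.9817)
n_5 = (+0.7877, -0.6161)
n_6 = (+0.9660, +0.2584)
n_7 = (+0.2245, +0.9745)
  (0,1): δ = 131.90°  ·
  (0,2): δ = 112.44°  ·
  (0,3): δ = 91.65°  ·
  (0,4): δ = 67.92°  ·
  (0,5): δ = 26.95°  ✓
  (0,6): δ = 26.06°  ✓
  (0,7): δ = 88.11°  ·
  (1,2): δ = 160.54°  ·
  (1,3): δ = 139.75°  ·
  (1,4): δ = 116.02°  ·
  (1,5): δ = 75.04°  ·
  (1,6): δ = 22.04°  ✓
  (1,7): δ = 40.02°  ·
  (2,3): δ = 159.21°  ·
  (2,4): δ = 135.48°  ·
  (2,5): δ = 94.50°  ·
  (2,6): δ = 41.50°  ·
  (2,7): δ = 20.56°  ✓
  (3,4): δ = 156.27°  ·
  (3,5): δ = 115.30°  ·
  (3,6): δ = 62.29°  ·
  (3,7): δ = 0.24°  ✓
  (4,5): δ = 139.02°  ·
  (4,6): δ = 86.02°  ·
  (4,7): δ = 23.96°  ✓
  (5,6): δ = 127.00°  ·
  (5,7): δ = 64.94°  ·
  (6,7): δ = 117.95°  ·
antipodal pairs: 6

count = 6; pairs: (0,5), (0,6), (1,6), (2,7), (3,7), (4,7)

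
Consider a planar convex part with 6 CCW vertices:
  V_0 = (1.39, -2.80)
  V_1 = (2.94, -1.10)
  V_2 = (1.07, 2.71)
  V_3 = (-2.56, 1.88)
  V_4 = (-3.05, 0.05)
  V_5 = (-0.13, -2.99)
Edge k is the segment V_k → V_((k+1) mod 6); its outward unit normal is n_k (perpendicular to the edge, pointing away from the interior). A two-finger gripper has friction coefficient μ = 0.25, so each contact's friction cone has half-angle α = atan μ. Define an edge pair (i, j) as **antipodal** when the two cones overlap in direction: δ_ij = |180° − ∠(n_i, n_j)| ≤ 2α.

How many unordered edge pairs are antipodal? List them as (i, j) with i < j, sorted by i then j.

count = 3; pairs: (0,3), (1,4), (2,5)

α = atan 0.25 = 14.04°;  2α = 28.07°
n_0 = (+0.7390, -0.6738)
n_1 = (+0.8977, +0.4406)
n_2 = (-0.2229, +0.9748)
n_3 = (-0.9660, +0.2586)
n_4 = (-0.7212, -0.6927)
n_5 = (+0.1240, -0.9923)
  (0,1): δ = 111.50°  ·
  (0,2): δ = 34.76°  ·
  (0,3): δ = 27.37°  ✓
  (0,4): δ = 86.20°  ·
  (0,5): δ = 139.48°  ·
  (1,2): δ = 103.26°  ·
  (1,3): δ = 41.13°  ·
  (1,4): δ = 17.70°  ✓
  (1,5): δ = 70.98°  ·
  (2,3): δ = 117.87°  ·
  (2,4): δ = 59.03°  ·
  (2,5): δ = 5.75°  ✓
  (3,4): δ = 121.16°  ·
  (3,5): δ = 67.89°  ·
  (4,5): δ = 126.72°  ·
antipodal pairs: 3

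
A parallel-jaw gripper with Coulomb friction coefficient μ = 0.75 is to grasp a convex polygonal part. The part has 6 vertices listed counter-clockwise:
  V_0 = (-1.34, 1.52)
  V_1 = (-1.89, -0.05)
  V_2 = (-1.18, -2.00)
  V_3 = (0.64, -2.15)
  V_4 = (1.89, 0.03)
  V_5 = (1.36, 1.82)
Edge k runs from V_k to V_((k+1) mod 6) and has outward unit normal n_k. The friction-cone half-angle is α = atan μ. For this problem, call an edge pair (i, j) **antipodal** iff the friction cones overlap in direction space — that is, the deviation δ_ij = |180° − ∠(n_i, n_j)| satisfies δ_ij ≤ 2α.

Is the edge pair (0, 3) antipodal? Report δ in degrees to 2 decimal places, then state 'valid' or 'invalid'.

α = atan 0.75 = 36.87°;  2α = 73.74°
edge 0: e_0 = (-0.55, -1.57);  n_0 = (-0.9438, +0.3306)
edge 3: e_3 = (+1.25, +2.18);  n_3 = (+0.8675, -0.4974)
∠(n_0, n_3) = 169.48°
δ = |180° − 169.48°| = 10.52°
10.52° ≤ 2α = 73.74°  →  valid

δ = 10.52°, valid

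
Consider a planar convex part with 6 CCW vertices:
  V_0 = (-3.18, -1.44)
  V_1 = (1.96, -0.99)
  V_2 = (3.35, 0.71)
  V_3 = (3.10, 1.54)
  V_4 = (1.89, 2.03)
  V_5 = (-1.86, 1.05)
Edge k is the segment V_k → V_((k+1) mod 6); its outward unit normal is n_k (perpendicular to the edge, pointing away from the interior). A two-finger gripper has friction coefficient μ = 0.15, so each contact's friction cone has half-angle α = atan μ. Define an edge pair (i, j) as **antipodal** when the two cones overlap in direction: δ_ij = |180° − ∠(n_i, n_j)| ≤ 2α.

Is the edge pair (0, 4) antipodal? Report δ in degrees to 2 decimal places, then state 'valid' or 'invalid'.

δ = 9.64°, valid

α = atan 0.15 = 8.53°;  2α = 17.06°
edge 0: e_0 = (+5.14, +0.45);  n_0 = (+0.0872, -0.9962)
edge 4: e_4 = (-3.75, -0.98);  n_4 = (-0.2528, +0.9675)
∠(n_0, n_4) = 170.36°
δ = |180° − 170.36°| = 9.64°
9.64° ≤ 2α = 17.06°  →  valid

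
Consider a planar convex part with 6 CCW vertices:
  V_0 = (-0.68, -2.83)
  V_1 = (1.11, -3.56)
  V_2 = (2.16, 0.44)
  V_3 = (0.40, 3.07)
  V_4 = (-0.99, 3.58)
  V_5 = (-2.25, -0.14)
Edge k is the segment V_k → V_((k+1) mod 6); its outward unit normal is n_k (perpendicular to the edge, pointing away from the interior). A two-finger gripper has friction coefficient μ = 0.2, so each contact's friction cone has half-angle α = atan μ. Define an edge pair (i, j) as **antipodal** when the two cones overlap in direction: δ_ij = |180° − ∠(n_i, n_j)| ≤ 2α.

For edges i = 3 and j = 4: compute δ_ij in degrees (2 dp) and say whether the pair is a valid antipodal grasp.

α = atan 0.2 = 11.31°;  2α = 22.62°
edge 3: e_3 = (-1.39, +0.51);  n_3 = (+0.3445, +0.9388)
edge 4: e_4 = (-1.26, -3.72);  n_4 = (-0.9471, +0.3208)
∠(n_3, n_4) = 91.44°
δ = |180° − 91.44°| = 88.56°
88.56° > 2α = 22.62°  →  invalid

δ = 88.56°, invalid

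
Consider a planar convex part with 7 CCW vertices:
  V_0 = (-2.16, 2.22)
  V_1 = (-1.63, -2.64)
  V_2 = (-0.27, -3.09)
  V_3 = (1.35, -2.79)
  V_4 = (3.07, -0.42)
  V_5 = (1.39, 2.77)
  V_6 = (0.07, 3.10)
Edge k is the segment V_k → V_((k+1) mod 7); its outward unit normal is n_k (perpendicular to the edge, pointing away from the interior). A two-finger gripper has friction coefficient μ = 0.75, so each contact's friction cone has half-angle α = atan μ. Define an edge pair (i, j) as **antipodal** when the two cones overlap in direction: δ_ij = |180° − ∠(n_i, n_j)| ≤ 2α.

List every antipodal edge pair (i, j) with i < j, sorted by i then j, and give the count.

count = 11; pairs: (0,3), (0,4), (0,5), (1,4), (1,5), (1,6), (2,4), (2,5), (2,6), (3,5), (3,6)

α = atan 0.75 = 36.87°;  2α = 73.74°
n_0 = (-0.9941, -0.1084)
n_1 = (-0.3141, -0.9494)
n_2 = (+0.1821, -0.9833)
n_3 = (+0.8093, -0.5874)
n_4 = (+0.8848, +0.4660)
n_5 = (+0.2425, +0.9701)
n_6 = (-0.3671, +0.9302)
  (0,1): δ = 114.53°  ·
  (0,2): δ = 85.73°  ·
  (0,3): δ = 42.19°  ✓
  (0,4): δ = 21.55°  ✓
  (0,5): δ = 69.74°  ✓
  (0,6): δ = 105.31°  ·
  (1,2): δ = 151.20°  ·
  (1,3): δ = 107.66°  ·
  (1,4): δ = 43.92°  ✓
  (1,5): δ = 4.27°  ✓
  (1,6): δ = 39.84°  ✓
  (2,3): δ = 136.46°  ·
  (2,4): δ = 72.72°  ✓
  (2,5): δ = 24.53°  ✓
  (2,6): δ = 11.04°  ✓
  (3,4): δ = 116.26°  ·
  (3,5): δ = 68.07°  ✓
  (3,6): δ = 32.50°  ✓
  (4,5): δ = 131.81°  ·
  (4,6): δ = 96.24°  ·
  (5,6): δ = 144.43°  ·
antipodal pairs: 11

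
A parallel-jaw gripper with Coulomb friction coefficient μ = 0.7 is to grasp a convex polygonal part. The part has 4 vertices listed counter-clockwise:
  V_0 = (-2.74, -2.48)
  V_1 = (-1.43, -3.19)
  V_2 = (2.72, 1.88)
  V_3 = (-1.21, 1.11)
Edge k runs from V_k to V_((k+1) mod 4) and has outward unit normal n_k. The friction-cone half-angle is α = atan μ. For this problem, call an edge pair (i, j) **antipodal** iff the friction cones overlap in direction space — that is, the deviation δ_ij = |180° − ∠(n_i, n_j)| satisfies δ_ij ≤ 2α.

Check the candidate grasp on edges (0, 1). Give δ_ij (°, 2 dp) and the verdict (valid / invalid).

δ = 100.84°, invalid

α = atan 0.7 = 34.99°;  2α = 69.98°
edge 0: e_0 = (+1.31, -0.71);  n_0 = (-0.4765, -0.8792)
edge 1: e_1 = (+4.15, +5.07);  n_1 = (+0.7738, -0.6334)
∠(n_0, n_1) = 79.16°
δ = |180° − 79.16°| = 100.84°
100.84° > 2α = 69.98°  →  invalid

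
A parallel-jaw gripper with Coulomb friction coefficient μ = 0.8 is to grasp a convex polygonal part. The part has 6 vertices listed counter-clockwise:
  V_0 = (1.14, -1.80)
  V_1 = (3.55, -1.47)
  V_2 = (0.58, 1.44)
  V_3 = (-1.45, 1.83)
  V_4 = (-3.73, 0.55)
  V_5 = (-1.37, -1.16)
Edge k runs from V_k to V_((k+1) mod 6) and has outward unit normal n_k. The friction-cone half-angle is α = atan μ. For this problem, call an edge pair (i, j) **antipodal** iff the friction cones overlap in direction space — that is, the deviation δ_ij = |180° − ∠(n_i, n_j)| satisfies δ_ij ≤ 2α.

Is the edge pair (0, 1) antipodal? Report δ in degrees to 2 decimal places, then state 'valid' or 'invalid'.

α = atan 0.8 = 38.66°;  2α = 77.32°
edge 0: e_0 = (+2.41, +0.33);  n_0 = (+0.1357, -0.9908)
edge 1: e_1 = (-2.97, +2.91);  n_1 = (+0.6999, +0.7143)
∠(n_0, n_1) = 127.79°
δ = |180° − 127.79°| = 52.21°
52.21° ≤ 2α = 77.32°  →  valid

δ = 52.21°, valid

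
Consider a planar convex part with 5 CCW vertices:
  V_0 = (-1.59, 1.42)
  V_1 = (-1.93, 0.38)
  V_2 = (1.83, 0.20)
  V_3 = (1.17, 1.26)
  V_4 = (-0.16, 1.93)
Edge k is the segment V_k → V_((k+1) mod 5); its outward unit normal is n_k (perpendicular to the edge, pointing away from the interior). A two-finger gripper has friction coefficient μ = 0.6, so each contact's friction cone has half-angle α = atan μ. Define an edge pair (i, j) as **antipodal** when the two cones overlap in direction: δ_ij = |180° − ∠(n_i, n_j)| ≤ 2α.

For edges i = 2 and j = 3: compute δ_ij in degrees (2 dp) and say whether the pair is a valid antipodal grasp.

α = atan 0.6 = 30.96°;  2α = 61.93°
edge 2: e_2 = (-0.66, +1.06);  n_2 = (+0.8489, +0.5286)
edge 3: e_3 = (-1.33, +0.67);  n_3 = (+0.4499, +0.8931)
∠(n_2, n_3) = 31.35°
δ = |180° − 31.35°| = 148.65°
148.65° > 2α = 61.93°  →  invalid

δ = 148.65°, invalid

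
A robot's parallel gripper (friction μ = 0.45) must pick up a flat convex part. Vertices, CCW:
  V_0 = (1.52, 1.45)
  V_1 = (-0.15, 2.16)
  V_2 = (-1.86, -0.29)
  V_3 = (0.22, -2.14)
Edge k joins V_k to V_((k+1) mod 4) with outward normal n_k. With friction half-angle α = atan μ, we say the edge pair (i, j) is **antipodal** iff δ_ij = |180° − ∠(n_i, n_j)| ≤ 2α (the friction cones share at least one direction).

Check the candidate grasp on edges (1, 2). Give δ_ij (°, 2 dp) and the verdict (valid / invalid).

δ = 96.74°, invalid

α = atan 0.45 = 24.23°;  2α = 48.46°
edge 1: e_1 = (-1.71, -2.45);  n_1 = (-0.8200, +0.5723)
edge 2: e_2 = (+2.08, -1.85);  n_2 = (-0.6646, -0.7472)
∠(n_1, n_2) = 83.26°
δ = |180° − 83.26°| = 96.74°
96.74° > 2α = 48.46°  →  invalid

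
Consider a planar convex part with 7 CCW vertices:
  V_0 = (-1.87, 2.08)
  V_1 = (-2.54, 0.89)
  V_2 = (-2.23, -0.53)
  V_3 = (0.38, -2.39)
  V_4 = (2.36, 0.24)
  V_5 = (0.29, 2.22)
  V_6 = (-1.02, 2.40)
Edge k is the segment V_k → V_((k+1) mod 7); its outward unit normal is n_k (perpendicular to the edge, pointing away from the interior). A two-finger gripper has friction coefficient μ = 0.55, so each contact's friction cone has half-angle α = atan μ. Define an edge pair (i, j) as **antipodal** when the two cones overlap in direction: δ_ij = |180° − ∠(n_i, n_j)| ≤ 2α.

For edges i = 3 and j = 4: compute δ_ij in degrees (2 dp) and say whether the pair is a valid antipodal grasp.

δ = 96.75°, invalid

α = atan 0.55 = 28.81°;  2α = 57.62°
edge 3: e_3 = (+1.98, +2.63);  n_3 = (+0.7989, -0.6015)
edge 4: e_4 = (-2.07, +1.98);  n_4 = (+0.6912, +0.7226)
∠(n_3, n_4) = 83.25°
δ = |180° − 83.25°| = 96.75°
96.75° > 2α = 57.62°  →  invalid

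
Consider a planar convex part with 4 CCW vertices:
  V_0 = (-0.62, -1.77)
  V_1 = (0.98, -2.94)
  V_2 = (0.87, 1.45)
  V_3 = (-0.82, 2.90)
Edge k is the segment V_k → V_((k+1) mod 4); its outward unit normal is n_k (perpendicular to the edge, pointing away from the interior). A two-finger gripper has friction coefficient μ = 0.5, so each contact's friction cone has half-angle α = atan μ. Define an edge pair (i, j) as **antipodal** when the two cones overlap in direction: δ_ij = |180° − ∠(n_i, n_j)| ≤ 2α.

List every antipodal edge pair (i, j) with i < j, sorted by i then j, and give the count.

α = atan 0.5 = 26.57°;  2α = 53.13°
n_0 = (-0.5903, -0.8072)
n_1 = (+0.9997, +0.0250)
n_2 = (+0.6512, +0.7589)
n_3 = (-0.9991, -0.0428)
  (0,1): δ = 52.39°  ✓
  (0,2): δ = 4.45°  ✓
  (0,3): δ = 128.63°  ·
  (1,2): δ = 132.06°  ·
  (1,3): δ = 1.02°  ✓
  (2,3): δ = 46.92°  ✓
antipodal pairs: 4

count = 4; pairs: (0,1), (0,2), (1,3), (2,3)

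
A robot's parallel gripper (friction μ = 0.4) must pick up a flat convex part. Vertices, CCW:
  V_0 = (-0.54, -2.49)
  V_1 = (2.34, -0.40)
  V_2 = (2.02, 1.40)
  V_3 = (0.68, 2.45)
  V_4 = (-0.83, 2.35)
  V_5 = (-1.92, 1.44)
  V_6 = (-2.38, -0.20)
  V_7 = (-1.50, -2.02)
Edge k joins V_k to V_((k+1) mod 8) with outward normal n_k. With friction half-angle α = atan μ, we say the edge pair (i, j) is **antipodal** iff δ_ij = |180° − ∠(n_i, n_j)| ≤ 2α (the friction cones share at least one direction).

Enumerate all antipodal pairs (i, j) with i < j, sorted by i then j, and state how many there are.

α = atan 0.4 = 21.80°;  2α = 43.60°
n_0 = (+0.5873, -0.8093)
n_1 = (+0.9846, +0.1750)
n_2 = (+0.6168, +0.7871)
n_3 = (-0.0661, +0.9978)
n_4 = (-0.6409, +0.7676)
n_5 = (-0.9628, +0.2701)
n_6 = (-0.9003, -0.4353)
n_7 = (-0.4397, -0.8981)
  (0,1): δ = 115.89°  ·
  (0,2): δ = 74.05°  ·
  (0,3): δ = 32.18°  ✓
  (0,4): δ = 3.89°  ✓
  (0,5): δ = 38.36°  ✓
  (0,6): δ = 79.84°  ·
  (0,7): δ = 117.95°  ·
  (1,2): δ = 138.16°  ·
  (1,3): δ = 96.29°  ·
  (1,4): δ = 60.22°  ·
  (1,5): δ = 25.75°  ✓
  (1,6): δ = 15.72°  ✓
  (1,7): δ = 53.83°  ·
  (2,3): δ = 138.13°  ·
  (2,4): δ = 102.06°  ·
  (2,5): δ = 67.59°  ·
  (2,6): δ = 26.11°  ✓
  (2,7): δ = 12.00°  ✓
  (3,4): δ = 143.93°  ·
  (3,5): δ = 109.46°  ·
  (3,6): δ = 67.98°  ·
  (3,7): δ = 29.87°  ✓
  (4,5): δ = 145.53°  ·
  (4,6): δ = 104.05°  ·
  (4,7): δ = 65.94°  ·
  (5,6): δ = 138.53°  ·
  (5,7): δ = 100.42°  ·
  (6,7): δ = 141.89°  ·
antipodal pairs: 8

count = 8; pairs: (0,3), (0,4), (0,5), (1,5), (1,6), (2,6), (2,7), (3,7)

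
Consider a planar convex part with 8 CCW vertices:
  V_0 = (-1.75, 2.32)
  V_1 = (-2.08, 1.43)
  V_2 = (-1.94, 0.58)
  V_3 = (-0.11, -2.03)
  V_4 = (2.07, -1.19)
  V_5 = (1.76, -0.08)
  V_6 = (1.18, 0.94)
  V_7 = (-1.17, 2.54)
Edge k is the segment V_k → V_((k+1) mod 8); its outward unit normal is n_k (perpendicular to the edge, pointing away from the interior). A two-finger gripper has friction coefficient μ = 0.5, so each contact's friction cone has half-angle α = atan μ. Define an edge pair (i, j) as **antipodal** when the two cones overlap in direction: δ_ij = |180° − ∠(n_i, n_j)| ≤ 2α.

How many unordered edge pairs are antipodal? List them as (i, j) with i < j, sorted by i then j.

count = 10; pairs: (0,3), (0,4), (0,5), (1,4), (1,5), (1,6), (2,4), (2,5), (2,6), (3,7)

α = atan 0.5 = 26.57°;  2α = 53.13°
n_0 = (-0.9376, +0.3477)
n_1 = (-0.9867, -0.1625)
n_2 = (-0.8188, -0.5741)
n_3 = (+0.3596, -0.9331)
n_4 = (+0.9631, +0.2690)
n_5 = (+0.8693, +0.4943)
n_6 = (+0.5628, +0.8266)
n_7 = (-0.3547, +0.9350)
  (0,1): δ = 150.30°  ·
  (0,2): δ = 124.62°  ·
  (0,3): δ = 48.58°  ✓
  (0,4): δ = 35.95°  ✓
  (0,5): δ = 49.97°  ✓
  (0,6): δ = 76.10°  ·
  (0,7): δ = 131.12°  ·
  (1,2): δ = 154.32°  ·
  (1,3): δ = 78.28°  ·
  (1,4): δ = 6.25°  ✓
  (1,5): δ = 20.27°  ✓
  (1,6): δ = 46.40°  ✓
  (1,7): δ = 101.42°  ·
  (2,3): δ = 103.96°  ·
  (2,4): δ = 19.43°  ✓
  (2,5): δ = 5.41°  ✓
  (2,6): δ = 20.71°  ✓
  (2,7): δ = 75.74°  ·
  (3,4): δ = 95.47°  ·
  (3,5): δ = 81.45°  ·
  (3,6): δ = 55.32°  ·
  (3,7): δ = 0.30°  ✓
  (4,5): δ = 165.98°  ·
  (4,6): δ = 139.85°  ·
  (4,7): δ = 84.83°  ·
  (5,6): δ = 153.87°  ·
  (5,7): δ = 98.85°  ·
  (6,7): δ = 124.98°  ·
antipodal pairs: 10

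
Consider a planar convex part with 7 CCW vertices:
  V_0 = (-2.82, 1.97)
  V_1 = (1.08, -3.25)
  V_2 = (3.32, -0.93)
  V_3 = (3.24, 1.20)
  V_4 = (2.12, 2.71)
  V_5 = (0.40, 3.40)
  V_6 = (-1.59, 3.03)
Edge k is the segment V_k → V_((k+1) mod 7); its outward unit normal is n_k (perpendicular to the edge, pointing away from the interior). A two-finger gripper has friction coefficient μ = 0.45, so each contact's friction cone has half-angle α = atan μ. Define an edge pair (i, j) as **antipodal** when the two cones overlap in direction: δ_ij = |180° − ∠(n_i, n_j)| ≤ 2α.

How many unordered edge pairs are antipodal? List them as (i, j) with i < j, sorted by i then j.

α = atan 0.45 = 24.23°;  2α = 48.46°
n_0 = (-0.8011, -0.5985)
n_1 = (+0.7194, -0.6946)
n_2 = (+0.9993, +0.0375)
n_3 = (+0.8032, +0.5957)
n_4 = (+0.3723, +0.9281)
n_5 = (-0.1828, +0.9832)
n_6 = (-0.6528, +0.7575)
  (0,1): δ = 80.76°  ·
  (0,2): δ = 34.61°  ✓
  (0,3): δ = 0.20°  ✓
  (0,4): δ = 31.38°  ✓
  (0,5): δ = 63.77°  ·
  (0,6): δ = 93.99°  ·
  (1,2): δ = 133.85°  ·
  (1,3): δ = 99.44°  ·
  (1,4): δ = 67.86°  ·
  (1,5): δ = 35.47°  ✓
  (1,6): δ = 5.25°  ✓
  (2,3): δ = 145.59°  ·
  (2,4): δ = 114.01°  ·
  (2,5): δ = 81.62°  ·
  (2,6): δ = 51.40°  ·
  (3,4): δ = 148.42°  ·
  (3,5): δ = 116.03°  ·
  (3,6): δ = 85.81°  ·
  (4,5): δ = 147.61°  ·
  (4,6): δ = 117.39°  ·
  (5,6): δ = 149.78°  ·
antipodal pairs: 5

count = 5; pairs: (0,2), (0,3), (0,4), (1,5), (1,6)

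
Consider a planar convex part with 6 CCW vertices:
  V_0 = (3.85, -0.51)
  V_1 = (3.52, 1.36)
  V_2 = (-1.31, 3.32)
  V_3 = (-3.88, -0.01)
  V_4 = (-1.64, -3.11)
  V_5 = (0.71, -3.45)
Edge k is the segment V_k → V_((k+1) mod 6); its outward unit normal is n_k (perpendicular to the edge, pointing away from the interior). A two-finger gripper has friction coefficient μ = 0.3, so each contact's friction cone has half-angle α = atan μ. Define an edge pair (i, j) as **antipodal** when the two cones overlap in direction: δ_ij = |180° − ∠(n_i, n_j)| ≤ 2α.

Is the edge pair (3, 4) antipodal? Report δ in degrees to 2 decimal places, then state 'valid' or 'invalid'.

δ = 134.08°, invalid

α = atan 0.3 = 16.70°;  2α = 33.40°
edge 3: e_3 = (+2.24, -3.10);  n_3 = (-0.8105, -0.5857)
edge 4: e_4 = (+2.35, -0.34);  n_4 = (-0.1432, -0.9897)
∠(n_3, n_4) = 45.92°
δ = |180° − 45.92°| = 134.08°
134.08° > 2α = 33.40°  →  invalid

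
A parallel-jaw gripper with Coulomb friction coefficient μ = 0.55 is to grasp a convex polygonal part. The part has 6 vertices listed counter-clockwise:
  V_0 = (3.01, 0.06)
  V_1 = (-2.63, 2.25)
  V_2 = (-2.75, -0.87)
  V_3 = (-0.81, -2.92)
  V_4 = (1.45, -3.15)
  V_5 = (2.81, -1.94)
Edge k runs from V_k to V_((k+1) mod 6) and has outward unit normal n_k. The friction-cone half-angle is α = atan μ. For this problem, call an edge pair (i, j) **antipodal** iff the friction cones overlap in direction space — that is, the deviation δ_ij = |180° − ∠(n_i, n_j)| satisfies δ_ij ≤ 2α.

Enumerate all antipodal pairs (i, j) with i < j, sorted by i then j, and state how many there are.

α = atan 0.55 = 28.81°;  2α = 57.62°
n_0 = (+0.3620, +0.9322)
n_1 = (-0.9993, +0.0384)
n_2 = (-0.7263, -0.6874)
n_3 = (-0.1012, -0.9949)
n_4 = (+0.6647, -0.7471)
n_5 = (+0.9950, -0.0995)
  (0,1): δ = 70.98°  ·
  (0,2): δ = 25.36°  ✓
  (0,3): δ = 15.41°  ✓
  (0,4): δ = 62.88°  ·
  (0,5): δ = 105.51°  ·
  (1,2): δ = 134.38°  ·
  (1,3): δ = 93.61°  ·
  (1,4): δ = 46.14°  ✓
  (1,5): δ = 3.51°  ✓
  (2,3): δ = 139.23°  ·
  (2,4): δ = 91.76°  ·
  (2,5): δ = 49.13°  ✓
  (3,4): δ = 132.53°  ·
  (3,5): δ = 89.90°  ·
  (4,5): δ = 137.37°  ·
antipodal pairs: 5

count = 5; pairs: (0,2), (0,3), (1,4), (1,5), (2,5)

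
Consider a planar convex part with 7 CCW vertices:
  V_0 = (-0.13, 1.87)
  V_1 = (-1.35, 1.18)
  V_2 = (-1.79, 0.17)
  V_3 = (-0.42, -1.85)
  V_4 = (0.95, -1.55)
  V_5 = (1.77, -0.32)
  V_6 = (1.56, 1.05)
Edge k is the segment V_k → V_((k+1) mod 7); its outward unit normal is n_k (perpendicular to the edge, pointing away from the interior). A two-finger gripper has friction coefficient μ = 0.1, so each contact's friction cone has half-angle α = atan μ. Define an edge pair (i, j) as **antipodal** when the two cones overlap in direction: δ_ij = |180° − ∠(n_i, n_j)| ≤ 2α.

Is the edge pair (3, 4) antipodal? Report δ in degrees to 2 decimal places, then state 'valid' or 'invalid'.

δ = 136.04°, invalid

α = atan 0.1 = 5.71°;  2α = 11.42°
edge 3: e_3 = (+1.37, +0.30);  n_3 = (+0.2139, -0.9769)
edge 4: e_4 = (+0.82, +1.23);  n_4 = (+0.8321, -0.5547)
∠(n_3, n_4) = 43.96°
δ = |180° − 43.96°| = 136.04°
136.04° > 2α = 11.42°  →  invalid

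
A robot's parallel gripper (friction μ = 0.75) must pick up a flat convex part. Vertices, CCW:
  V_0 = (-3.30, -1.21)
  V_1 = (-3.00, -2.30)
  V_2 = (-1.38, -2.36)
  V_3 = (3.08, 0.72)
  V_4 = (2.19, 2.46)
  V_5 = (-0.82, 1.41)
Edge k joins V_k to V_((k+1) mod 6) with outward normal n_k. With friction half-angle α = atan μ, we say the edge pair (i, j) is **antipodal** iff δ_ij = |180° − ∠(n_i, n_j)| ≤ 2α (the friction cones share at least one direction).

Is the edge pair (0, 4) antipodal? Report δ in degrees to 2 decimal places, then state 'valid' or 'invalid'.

δ = 93.84°, invalid

α = atan 0.75 = 36.87°;  2α = 73.74°
edge 0: e_0 = (+0.30, -1.09);  n_0 = (-0.9641, -0.2654)
edge 4: e_4 = (-3.01, -1.05);  n_4 = (-0.3294, +0.9442)
∠(n_0, n_4) = 86.16°
δ = |180° − 86.16°| = 93.84°
93.84° > 2α = 73.74°  →  invalid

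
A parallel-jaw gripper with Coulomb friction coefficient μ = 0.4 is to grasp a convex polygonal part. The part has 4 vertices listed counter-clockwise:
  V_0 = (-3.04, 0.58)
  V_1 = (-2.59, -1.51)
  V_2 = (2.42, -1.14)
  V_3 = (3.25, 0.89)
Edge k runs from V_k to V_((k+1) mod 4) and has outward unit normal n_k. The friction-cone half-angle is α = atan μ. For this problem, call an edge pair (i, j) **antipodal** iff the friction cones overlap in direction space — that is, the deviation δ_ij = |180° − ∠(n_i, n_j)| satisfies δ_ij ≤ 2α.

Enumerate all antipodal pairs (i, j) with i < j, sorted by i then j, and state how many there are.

count = 2; pairs: (0,2), (1,3)

α = atan 0.4 = 21.80°;  2α = 43.60°
n_0 = (-0.9776, -0.2105)
n_1 = (+0.0737, -0.9973)
n_2 = (+0.9256, -0.3785)
n_3 = (-0.0492, +0.9988)
  (0,1): δ = 97.93°  ·
  (0,2): δ = 34.39°  ✓
  (0,3): δ = 80.67°  ·
  (1,2): δ = 116.46°  ·
  (1,3): δ = 1.40°  ✓
  (2,3): δ = 64.94°  ·
antipodal pairs: 2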